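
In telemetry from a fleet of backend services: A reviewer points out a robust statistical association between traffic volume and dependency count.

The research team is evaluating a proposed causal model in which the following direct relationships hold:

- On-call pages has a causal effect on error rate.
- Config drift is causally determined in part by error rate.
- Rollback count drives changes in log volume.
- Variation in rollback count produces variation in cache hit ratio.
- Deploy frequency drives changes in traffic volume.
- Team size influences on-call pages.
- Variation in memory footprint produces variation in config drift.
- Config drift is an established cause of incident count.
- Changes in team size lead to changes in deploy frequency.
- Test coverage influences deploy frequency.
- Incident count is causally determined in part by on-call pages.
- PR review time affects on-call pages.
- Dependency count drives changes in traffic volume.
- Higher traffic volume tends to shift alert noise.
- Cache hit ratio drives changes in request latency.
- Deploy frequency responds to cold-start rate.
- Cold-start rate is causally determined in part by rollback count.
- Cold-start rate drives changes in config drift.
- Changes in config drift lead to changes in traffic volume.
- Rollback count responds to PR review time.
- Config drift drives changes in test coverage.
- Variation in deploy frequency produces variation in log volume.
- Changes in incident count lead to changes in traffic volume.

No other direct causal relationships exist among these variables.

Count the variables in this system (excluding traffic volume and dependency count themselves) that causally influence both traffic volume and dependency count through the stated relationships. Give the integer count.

0

No listed variable has a causal path to both traffic volume and dependency count, so there are no common causes.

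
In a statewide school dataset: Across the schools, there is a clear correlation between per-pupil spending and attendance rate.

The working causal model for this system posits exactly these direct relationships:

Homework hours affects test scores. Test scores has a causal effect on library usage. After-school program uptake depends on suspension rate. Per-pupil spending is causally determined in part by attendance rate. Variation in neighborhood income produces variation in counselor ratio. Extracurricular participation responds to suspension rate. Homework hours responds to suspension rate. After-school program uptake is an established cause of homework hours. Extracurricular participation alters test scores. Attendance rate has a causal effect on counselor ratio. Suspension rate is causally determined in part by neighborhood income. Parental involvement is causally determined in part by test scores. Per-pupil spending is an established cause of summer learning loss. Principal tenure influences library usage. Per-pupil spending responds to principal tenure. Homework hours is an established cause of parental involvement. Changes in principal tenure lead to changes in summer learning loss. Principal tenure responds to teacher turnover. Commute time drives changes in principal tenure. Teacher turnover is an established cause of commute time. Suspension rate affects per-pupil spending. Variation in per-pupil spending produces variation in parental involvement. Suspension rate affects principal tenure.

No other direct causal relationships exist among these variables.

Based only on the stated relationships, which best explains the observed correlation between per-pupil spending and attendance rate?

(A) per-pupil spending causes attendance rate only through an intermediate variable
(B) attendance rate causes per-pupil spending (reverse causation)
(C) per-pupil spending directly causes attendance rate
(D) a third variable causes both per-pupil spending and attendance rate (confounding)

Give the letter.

B

The stated link runs attendance rate → per-pupil spending; per-pupil spending has no causal path to attendance rate. No variable causes both, so confounding is ruled out. The correlation reflects reverse causation.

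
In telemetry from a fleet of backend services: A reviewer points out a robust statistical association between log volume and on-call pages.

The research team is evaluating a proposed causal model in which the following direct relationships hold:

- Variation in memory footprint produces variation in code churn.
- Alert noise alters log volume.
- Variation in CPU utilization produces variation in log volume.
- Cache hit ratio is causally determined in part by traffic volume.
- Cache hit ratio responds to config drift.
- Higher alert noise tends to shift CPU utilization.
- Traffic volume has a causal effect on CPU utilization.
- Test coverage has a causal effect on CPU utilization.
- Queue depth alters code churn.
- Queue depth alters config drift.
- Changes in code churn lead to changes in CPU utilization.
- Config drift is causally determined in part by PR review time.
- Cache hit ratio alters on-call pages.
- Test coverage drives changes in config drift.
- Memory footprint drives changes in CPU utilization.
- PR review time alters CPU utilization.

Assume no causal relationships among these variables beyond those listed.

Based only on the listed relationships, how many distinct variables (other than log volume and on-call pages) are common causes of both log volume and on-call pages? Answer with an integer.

The common causes are: PR review time (to log volume via PR review time → CPU utilization → log volume; to on-call pages via PR review time → config drift → cache hit ratio → on-call pages); queue depth (to log volume via queue depth → code churn → CPU utilization → log volume; to on-call pages via queue depth → config drift → cache hit ratio → on-call pages); test coverage (to log volume via test coverage → CPU utilization → log volume; to on-call pages via test coverage → config drift → cache hit ratio → on-call pages); traffic volume (to log volume via traffic volume → CPU utilization → log volume; to on-call pages via traffic volume → cache hit ratio → on-call pages).
Every other variable lacks a causal path to at least one of log volume and on-call pages.

4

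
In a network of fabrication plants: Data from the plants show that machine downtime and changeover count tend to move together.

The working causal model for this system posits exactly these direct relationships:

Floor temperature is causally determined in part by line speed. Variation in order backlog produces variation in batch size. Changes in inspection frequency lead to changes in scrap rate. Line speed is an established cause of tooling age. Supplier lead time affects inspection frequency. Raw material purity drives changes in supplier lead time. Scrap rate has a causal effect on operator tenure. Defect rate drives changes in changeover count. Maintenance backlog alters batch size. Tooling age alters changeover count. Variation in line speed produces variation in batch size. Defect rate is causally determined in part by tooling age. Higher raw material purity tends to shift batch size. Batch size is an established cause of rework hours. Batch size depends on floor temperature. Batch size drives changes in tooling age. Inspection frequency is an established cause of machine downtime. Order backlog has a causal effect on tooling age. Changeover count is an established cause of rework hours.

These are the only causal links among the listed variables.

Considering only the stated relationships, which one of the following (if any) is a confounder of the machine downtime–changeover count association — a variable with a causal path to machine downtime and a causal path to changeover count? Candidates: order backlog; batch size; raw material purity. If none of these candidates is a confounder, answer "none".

Raw material purity causes machine downtime (raw material purity → supplier lead time → inspection frequency → machine downtime) and also causes changeover count (raw material purity → batch size → tooling age → changeover count); it is a common cause of both.
Each of the other candidates lacks a causal path to at least one of machine downtime and changeover count, so they do not confound the relationship.

raw material purity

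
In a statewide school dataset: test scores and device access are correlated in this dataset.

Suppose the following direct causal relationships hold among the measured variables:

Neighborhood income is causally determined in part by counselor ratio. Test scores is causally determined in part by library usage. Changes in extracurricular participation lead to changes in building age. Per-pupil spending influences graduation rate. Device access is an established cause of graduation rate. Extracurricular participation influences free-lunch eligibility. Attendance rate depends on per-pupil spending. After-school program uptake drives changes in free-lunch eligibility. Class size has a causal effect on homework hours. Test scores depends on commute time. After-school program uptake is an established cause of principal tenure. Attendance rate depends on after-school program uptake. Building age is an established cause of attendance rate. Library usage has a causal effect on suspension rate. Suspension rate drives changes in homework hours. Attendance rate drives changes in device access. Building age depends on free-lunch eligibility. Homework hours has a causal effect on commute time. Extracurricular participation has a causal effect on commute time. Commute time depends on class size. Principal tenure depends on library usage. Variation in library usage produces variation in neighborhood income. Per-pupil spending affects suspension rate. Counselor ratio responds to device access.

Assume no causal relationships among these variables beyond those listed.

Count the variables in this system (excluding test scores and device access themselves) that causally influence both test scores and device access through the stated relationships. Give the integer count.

2

The common causes are: extracurricular participation (to test scores via extracurricular participation → commute time → test scores; to device access via extracurricular participation → building age → attendance rate → device access); per-pupil spending (to test scores via per-pupil spending → suspension rate → homework hours → commute time → test scores; to device access via per-pupil spending → attendance rate → device access).
Every other variable lacks a causal path to at least one of test scores and device access.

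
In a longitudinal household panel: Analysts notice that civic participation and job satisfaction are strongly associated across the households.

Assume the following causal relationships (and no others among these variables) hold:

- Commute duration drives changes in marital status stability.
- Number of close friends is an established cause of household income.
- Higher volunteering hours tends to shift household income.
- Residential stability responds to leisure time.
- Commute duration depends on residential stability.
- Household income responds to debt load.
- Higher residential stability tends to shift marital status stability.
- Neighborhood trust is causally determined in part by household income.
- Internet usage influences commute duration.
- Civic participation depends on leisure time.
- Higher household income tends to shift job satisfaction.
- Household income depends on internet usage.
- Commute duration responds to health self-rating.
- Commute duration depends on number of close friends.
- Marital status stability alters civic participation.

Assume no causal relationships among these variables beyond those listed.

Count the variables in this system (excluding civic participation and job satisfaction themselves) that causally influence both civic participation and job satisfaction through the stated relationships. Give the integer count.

2

The common causes are: internet usage (to civic participation via internet usage → commute duration → marital status stability → civic participation; to job satisfaction via internet usage → household income → job satisfaction); number of close friends (to civic participation via number of close friends → commute duration → marital status stability → civic participation; to job satisfaction via number of close friends → household income → job satisfaction).
Every other variable lacks a causal path to at least one of civic participation and job satisfaction.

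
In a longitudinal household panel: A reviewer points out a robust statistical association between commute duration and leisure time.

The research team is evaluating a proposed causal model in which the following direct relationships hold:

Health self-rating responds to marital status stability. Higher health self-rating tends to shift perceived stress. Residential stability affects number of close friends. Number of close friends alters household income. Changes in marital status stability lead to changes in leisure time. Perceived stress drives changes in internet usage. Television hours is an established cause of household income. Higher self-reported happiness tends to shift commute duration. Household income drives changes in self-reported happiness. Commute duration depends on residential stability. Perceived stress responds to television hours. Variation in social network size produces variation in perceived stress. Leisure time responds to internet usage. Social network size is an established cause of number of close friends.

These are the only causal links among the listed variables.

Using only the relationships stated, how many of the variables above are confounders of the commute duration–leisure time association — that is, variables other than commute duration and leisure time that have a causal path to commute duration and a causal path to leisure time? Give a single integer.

2

The common causes are: social network size (to commute duration via social network size → number of close friends → household income → self-reported happiness → commute duration; to leisure time via social network size → perceived stress → internet usage → leisure time); television hours (to commute duration via television hours → household income → self-reported happiness → commute duration; to leisure time via television hours → perceived stress → internet usage → leisure time).
Every other variable lacks a causal path to at least one of commute duration and leisure time.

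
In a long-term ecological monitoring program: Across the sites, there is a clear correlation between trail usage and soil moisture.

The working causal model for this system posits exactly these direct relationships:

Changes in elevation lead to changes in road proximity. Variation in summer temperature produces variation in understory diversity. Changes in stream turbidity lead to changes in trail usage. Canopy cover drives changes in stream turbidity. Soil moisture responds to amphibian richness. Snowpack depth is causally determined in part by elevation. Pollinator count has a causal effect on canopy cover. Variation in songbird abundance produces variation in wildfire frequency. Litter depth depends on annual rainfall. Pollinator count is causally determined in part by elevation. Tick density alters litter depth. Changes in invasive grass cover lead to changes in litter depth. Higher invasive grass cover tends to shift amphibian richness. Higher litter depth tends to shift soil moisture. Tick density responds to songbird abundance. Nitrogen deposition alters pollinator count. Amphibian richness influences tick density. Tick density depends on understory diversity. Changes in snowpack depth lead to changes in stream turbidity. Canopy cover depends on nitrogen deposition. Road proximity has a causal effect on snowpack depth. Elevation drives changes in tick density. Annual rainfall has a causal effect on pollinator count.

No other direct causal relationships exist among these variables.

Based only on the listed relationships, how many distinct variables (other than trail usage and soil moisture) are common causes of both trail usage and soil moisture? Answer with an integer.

2

The common causes are: annual rainfall (to trail usage via annual rainfall → pollinator count → canopy cover → stream turbidity → trail usage; to soil moisture via annual rainfall → litter depth → soil moisture); elevation (to trail usage via elevation → snowpack depth → stream turbidity → trail usage; to soil moisture via elevation → tick density → litter depth → soil moisture).
Every other variable lacks a causal path to at least one of trail usage and soil moisture.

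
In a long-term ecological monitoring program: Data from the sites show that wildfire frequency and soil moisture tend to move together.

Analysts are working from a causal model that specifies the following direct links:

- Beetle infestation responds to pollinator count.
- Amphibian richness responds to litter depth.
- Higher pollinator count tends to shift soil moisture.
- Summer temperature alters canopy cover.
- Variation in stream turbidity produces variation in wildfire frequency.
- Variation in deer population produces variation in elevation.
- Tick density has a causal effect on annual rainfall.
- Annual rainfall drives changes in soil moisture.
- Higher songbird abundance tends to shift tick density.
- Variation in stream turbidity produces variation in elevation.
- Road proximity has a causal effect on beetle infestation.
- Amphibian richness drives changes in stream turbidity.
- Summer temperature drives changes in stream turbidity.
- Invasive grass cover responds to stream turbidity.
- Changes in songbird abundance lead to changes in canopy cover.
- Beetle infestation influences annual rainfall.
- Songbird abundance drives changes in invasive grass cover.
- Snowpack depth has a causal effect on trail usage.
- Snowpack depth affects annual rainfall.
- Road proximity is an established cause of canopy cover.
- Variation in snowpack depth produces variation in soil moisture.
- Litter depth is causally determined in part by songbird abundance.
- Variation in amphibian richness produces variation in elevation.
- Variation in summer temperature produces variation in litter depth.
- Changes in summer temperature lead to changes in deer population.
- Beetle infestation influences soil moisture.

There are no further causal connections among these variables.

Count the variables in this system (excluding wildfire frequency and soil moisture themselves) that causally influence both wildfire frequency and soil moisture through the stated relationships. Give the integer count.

The common causes are: songbird abundance (to wildfire frequency via songbird abundance → litter depth → amphibian richness → stream turbidity → wildfire frequency; to soil moisture via songbird abundance → tick density → annual rainfall → soil moisture).
Every other variable lacks a causal path to at least one of wildfire frequency and soil moisture.

1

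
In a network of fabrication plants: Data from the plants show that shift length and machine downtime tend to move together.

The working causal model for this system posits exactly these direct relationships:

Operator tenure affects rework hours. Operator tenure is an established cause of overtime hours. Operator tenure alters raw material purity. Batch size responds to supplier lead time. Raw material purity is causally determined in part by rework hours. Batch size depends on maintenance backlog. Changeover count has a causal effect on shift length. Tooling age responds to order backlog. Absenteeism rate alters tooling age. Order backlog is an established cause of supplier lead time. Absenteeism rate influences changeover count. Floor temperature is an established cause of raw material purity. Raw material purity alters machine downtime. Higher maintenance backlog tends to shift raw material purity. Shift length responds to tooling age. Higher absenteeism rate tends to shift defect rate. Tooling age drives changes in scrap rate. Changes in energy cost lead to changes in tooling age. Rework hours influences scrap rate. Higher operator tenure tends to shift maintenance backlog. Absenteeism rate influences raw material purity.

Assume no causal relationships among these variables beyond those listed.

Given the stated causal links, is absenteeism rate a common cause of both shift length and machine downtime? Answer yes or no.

Absenteeism rate has a causal path to shift length (absenteeism rate → changeover count → shift length) and to machine downtime (absenteeism rate → raw material purity → machine downtime), so it is a common cause of both — a confounder.

yes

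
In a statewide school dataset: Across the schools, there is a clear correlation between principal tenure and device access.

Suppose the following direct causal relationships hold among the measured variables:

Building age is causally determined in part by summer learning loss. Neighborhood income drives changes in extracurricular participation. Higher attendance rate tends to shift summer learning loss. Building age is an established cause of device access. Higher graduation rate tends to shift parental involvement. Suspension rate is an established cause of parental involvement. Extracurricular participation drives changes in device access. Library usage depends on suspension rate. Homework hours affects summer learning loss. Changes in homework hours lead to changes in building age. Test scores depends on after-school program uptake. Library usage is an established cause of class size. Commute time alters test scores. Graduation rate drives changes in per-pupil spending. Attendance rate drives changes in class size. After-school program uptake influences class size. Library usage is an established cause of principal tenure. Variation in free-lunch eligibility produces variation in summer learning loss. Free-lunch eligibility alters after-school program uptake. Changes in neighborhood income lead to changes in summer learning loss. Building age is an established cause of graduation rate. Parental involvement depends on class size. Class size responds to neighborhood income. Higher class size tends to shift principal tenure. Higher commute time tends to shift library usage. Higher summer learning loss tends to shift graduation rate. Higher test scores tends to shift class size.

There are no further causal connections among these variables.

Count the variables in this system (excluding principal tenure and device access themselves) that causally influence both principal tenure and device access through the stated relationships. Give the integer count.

3

The common causes are: attendance rate (to principal tenure via attendance rate → class size → principal tenure; to device access via attendance rate → summer learning loss → building age → device access); free-lunch eligibility (to principal tenure via free-lunch eligibility → after-school program uptake → class size → principal tenure; to device access via free-lunch eligibility → summer learning loss → building age → device access); neighborhood income (to principal tenure via neighborhood income → class size → principal tenure; to device access via neighborhood income → extracurricular participation → device access).
Every other variable lacks a causal path to at least one of principal tenure and device access.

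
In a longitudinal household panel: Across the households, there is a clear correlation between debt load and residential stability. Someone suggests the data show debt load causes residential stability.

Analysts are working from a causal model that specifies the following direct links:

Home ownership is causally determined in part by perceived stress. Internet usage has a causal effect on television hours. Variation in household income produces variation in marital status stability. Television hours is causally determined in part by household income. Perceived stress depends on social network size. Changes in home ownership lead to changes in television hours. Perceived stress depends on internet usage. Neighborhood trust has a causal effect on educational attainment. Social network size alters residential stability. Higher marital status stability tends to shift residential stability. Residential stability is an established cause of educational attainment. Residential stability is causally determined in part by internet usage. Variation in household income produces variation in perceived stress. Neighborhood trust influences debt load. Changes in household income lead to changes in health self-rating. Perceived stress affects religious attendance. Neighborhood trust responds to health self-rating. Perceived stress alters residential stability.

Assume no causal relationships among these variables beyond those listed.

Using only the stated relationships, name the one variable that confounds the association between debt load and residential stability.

Household income has a causal path to debt load (household income → health self-rating → neighborhood trust → debt load) and a separate causal path to residential stability (household income → perceived stress → residential stability), so it is a common cause of both.
No stated relationship gives debt load a causal route to residential stability, so the correlation is explained by the shared upstream cause rather than a direct effect.

household income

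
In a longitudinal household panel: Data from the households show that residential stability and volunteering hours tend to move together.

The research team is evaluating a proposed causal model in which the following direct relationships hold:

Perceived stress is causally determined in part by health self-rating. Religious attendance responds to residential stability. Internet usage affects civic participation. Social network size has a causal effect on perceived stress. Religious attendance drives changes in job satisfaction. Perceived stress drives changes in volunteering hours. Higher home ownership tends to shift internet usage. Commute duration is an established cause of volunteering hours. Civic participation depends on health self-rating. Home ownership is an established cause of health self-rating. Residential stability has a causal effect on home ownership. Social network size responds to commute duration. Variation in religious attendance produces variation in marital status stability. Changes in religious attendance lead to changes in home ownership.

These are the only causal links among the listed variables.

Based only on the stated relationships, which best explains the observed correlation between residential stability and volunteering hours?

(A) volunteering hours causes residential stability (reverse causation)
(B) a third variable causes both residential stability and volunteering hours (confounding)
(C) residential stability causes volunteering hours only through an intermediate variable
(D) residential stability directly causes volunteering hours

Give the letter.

C

Residential stability reaches volunteering hours through residential stability → home ownership → health self-rating → perceived stress → volunteering hours — an indirect causal chain with no direct residential stability → volunteering hours link. No variable causes both residential stability and volunteering hours, so confounding is ruled out; the effect is mediated.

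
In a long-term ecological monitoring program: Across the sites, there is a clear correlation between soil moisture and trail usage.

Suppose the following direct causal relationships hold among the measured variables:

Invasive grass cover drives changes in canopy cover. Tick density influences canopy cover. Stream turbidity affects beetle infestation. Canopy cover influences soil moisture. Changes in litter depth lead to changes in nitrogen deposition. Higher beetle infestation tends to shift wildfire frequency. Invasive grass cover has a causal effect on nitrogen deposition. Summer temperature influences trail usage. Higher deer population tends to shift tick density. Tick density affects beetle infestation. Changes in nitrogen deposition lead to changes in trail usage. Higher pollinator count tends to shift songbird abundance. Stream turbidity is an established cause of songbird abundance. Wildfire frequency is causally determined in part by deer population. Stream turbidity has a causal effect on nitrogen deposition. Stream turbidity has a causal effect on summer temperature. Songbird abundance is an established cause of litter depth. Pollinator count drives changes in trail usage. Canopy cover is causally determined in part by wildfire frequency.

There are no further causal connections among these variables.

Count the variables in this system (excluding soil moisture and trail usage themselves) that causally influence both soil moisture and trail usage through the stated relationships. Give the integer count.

2

The common causes are: invasive grass cover (to soil moisture via invasive grass cover → canopy cover → soil moisture; to trail usage via invasive grass cover → nitrogen deposition → trail usage); stream turbidity (to soil moisture via stream turbidity → beetle infestation → wildfire frequency → canopy cover → soil moisture; to trail usage via stream turbidity → summer temperature → trail usage).
Every other variable lacks a causal path to at least one of soil moisture and trail usage.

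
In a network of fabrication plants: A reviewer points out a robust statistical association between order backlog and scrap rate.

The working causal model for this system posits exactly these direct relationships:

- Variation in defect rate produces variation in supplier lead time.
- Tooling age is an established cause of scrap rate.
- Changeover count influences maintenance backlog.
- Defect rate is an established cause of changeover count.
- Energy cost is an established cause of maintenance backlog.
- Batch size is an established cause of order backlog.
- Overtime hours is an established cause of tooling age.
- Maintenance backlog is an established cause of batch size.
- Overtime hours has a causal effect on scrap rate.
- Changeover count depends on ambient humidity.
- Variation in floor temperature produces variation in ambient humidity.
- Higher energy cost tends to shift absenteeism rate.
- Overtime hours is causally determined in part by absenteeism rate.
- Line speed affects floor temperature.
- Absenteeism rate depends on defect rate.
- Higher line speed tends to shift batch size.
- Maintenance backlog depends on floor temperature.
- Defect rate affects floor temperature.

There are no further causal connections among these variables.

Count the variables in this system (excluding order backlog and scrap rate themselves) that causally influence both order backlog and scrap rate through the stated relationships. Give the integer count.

2

The common causes are: defect rate (to order backlog via defect rate → changeover count → maintenance backlog → batch size → order backlog; to scrap rate via defect rate → absenteeism rate → overtime hours → scrap rate); energy cost (to order backlog via energy cost → maintenance backlog → batch size → order backlog; to scrap rate via energy cost → absenteeism rate → overtime hours → scrap rate).
Every other variable lacks a causal path to at least one of order backlog and scrap rate.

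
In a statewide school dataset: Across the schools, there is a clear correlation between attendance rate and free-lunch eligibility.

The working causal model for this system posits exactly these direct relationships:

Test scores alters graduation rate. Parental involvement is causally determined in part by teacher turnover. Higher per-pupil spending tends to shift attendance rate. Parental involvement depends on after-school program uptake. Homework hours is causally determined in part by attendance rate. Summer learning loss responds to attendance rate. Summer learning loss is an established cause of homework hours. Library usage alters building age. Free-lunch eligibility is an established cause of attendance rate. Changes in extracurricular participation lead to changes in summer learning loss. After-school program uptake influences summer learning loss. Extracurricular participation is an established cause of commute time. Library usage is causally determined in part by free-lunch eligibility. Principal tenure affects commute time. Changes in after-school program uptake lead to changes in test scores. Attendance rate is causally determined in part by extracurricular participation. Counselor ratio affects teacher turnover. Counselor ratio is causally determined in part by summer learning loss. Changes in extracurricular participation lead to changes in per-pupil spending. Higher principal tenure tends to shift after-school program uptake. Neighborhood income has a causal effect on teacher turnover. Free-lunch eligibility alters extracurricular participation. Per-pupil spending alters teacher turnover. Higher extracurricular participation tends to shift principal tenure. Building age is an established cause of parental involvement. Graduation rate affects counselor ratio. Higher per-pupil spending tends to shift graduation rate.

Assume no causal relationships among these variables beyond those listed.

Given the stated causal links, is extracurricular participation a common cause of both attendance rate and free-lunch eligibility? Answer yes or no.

Extracurricular participation has no stated causal path to free-lunch eligibility. A confounder must cause both variables, so extracurricular participation does not qualify.

no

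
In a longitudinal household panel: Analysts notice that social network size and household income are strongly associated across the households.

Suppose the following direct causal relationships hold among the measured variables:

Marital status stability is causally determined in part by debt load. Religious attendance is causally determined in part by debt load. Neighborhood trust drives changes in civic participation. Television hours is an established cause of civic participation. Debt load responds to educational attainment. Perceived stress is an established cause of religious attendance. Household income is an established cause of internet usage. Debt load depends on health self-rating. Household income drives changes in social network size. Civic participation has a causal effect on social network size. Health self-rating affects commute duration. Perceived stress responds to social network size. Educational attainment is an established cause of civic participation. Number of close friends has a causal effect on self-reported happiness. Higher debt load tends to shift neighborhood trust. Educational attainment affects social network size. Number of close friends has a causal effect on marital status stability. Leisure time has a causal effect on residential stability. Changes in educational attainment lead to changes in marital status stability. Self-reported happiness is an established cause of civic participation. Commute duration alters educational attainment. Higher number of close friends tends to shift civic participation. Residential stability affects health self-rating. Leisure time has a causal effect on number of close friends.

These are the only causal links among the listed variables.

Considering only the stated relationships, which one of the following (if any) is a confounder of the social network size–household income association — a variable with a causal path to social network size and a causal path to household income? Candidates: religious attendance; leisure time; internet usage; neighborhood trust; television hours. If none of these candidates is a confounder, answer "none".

none

None of the listed candidates has causal paths to both social network size and household income in the stated relationships, so none is a common cause.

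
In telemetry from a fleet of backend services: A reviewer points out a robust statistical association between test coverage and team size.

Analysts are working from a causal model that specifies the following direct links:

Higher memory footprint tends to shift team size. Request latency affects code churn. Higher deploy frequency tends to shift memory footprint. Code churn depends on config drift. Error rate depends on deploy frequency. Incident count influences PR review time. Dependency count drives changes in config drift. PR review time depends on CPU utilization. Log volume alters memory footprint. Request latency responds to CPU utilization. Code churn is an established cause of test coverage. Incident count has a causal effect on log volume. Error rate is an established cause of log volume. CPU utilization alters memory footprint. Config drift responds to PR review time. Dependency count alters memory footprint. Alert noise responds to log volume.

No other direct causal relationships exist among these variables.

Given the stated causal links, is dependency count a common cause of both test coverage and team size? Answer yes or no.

yes

Dependency count has a causal path to test coverage (dependency count → config drift → code churn → test coverage) and to team size (dependency count → memory footprint → team size), so it is a common cause of both — a confounder.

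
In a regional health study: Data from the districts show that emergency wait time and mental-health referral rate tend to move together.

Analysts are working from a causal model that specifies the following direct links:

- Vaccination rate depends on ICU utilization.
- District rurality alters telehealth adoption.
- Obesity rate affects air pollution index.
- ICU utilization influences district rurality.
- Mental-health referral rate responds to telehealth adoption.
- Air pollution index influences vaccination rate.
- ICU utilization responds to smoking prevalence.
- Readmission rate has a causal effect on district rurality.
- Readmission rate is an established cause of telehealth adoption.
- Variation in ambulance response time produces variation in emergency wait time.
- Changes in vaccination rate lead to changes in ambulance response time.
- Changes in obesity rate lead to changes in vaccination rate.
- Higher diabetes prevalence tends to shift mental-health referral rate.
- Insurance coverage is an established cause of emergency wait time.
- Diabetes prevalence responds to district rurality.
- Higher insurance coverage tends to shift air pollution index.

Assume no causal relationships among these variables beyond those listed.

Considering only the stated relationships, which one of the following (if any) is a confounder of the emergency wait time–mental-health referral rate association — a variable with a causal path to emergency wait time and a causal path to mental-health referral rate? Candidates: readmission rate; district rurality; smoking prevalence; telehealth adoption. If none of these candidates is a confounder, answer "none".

Smoking prevalence causes emergency wait time (smoking prevalence → ICU utilization → vaccination rate → ambulance response time → emergency wait time) and also causes mental-health referral rate (smoking prevalence → ICU utilization → district rurality → diabetes prevalence → mental-health referral rate); it is a common cause of both.
Each of the other candidates lacks a causal path to at least one of emergency wait time and mental-health referral rate, so they do not confound the relationship.

smoking prevalence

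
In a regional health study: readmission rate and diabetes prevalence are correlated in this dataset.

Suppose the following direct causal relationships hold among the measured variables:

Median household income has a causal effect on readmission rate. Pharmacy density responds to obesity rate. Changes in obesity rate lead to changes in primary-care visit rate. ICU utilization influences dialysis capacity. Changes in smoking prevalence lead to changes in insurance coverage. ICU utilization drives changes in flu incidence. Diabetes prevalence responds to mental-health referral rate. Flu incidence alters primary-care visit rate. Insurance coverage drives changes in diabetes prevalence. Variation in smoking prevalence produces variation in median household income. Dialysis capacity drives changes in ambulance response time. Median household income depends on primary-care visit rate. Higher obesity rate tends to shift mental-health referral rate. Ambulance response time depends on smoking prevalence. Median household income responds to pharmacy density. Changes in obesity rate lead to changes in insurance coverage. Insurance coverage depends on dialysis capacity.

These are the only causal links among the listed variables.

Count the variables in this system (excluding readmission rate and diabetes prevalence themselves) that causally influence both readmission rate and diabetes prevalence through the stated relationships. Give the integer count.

The common causes are: ICU utilization (to readmission rate via ICU utilization → flu incidence → primary-care visit rate → median household income → readmission rate; to diabetes prevalence via ICU utilization → dialysis capacity → insurance coverage → diabetes prevalence); obesity rate (to readmission rate via obesity rate → pharmacy density → median household income → readmission rate; to diabetes prevalence via obesity rate → mental-health referral rate → diabetes prevalence); smoking prevalence (to readmission rate via smoking prevalence → median household income → readmission rate; to diabetes prevalence via smoking prevalence → insurance coverage → diabetes prevalence).
Every other variable lacks a causal path to at least one of readmission rate and diabetes prevalence.

3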